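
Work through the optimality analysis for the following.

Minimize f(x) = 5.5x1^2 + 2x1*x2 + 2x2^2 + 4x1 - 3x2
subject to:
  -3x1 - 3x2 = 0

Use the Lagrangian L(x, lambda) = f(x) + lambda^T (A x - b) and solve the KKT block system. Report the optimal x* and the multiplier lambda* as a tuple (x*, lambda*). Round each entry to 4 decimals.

Form the Lagrangian:
  L(x, lambda) = (1/2) x^T Q x + c^T x + lambda^T (A x - b)
Stationarity (grad_x L = 0): Q x + c + A^T lambda = 0.
Primal feasibility: A x = b.

This gives the KKT block system:
  [ Q   A^T ] [ x     ]   [-c ]
  [ A    0  ] [ lambda ] = [ b ]

Solving the linear system:
  x*      = (-0.6364, 0.6364)
  lambda* = (-0.5758)
  f(x*)   = -2.2273

x* = (-0.6364, 0.6364), lambda* = (-0.5758)


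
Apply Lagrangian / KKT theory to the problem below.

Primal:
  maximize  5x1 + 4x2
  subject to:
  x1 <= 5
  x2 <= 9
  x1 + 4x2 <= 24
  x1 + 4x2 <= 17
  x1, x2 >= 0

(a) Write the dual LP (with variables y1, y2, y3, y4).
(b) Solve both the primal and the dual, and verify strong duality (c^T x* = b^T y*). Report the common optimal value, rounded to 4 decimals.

The standard primal-dual pair for 'max c^T x s.t. A x <= b, x >= 0' is:
  Dual:  min b^T y  s.t.  A^T y >= c,  y >= 0.

So the dual LP is:
  minimize  5y1 + 9y2 + 24y3 + 17y4
  subject to:
    y1 + y3 + y4 >= 5
    y2 + 4y3 + 4y4 >= 4
    y1, y2, y3, y4 >= 0

Solving the primal: x* = (5, 3).
  primal value c^T x* = 37.
Solving the dual: y* = (4, 0, 0, 1).
  dual value b^T y* = 37.
Strong duality: c^T x* = b^T y*. Confirmed.

37


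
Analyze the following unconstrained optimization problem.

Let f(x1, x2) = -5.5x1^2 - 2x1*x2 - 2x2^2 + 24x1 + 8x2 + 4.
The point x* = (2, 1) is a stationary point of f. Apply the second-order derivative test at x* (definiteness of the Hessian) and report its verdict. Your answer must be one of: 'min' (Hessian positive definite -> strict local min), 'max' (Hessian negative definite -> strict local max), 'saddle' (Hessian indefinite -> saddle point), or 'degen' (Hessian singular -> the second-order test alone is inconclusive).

Compute the Hessian H = grad^2 f:
  H = [[-11, -2], [-2, -4]]
Verify stationarity: grad f(x*) = H x* + g = (0, 0).
Eigenvalues of H: -11.5311, -3.4689.
Both eigenvalues < 0, so H is negative definite -> x* is a strict local max.

max


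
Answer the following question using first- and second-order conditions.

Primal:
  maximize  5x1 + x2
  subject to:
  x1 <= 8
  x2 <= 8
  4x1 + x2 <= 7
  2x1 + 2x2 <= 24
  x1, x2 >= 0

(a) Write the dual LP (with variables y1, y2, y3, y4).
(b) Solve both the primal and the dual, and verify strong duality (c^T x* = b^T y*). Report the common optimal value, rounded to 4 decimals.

The standard primal-dual pair for 'max c^T x s.t. A x <= b, x >= 0' is:
  Dual:  min b^T y  s.t.  A^T y >= c,  y >= 0.

So the dual LP is:
  minimize  8y1 + 8y2 + 7y3 + 24y4
  subject to:
    y1 + 4y3 + 2y4 >= 5
    y2 + y3 + 2y4 >= 1
    y1, y2, y3, y4 >= 0

Solving the primal: x* = (1.75, 0).
  primal value c^T x* = 8.75.
Solving the dual: y* = (0, 0, 1.25, 0).
  dual value b^T y* = 8.75.
Strong duality: c^T x* = b^T y*. Confirmed.

8.75


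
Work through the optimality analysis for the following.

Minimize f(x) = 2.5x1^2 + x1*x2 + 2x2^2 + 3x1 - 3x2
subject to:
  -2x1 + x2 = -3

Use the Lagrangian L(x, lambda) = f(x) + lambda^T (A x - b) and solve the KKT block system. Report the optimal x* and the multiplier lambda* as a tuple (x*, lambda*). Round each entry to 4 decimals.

Form the Lagrangian:
  L(x, lambda) = (1/2) x^T Q x + c^T x + lambda^T (A x - b)
Stationarity (grad_x L = 0): Q x + c + A^T lambda = 0.
Primal feasibility: A x = b.

This gives the KKT block system:
  [ Q   A^T ] [ x     ]   [-c ]
  [ A    0  ] [ lambda ] = [ b ]

Solving the linear system:
  x*      = (1.2, -0.6)
  lambda* = (4.2)
  f(x*)   = 9

x* = (1.2, -0.6), lambda* = (4.2)


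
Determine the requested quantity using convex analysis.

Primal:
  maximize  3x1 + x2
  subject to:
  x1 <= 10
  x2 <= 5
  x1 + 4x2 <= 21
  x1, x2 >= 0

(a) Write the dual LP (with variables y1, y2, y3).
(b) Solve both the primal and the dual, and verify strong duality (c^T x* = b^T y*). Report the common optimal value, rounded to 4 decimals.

The standard primal-dual pair for 'max c^T x s.t. A x <= b, x >= 0' is:
  Dual:  min b^T y  s.t.  A^T y >= c,  y >= 0.

So the dual LP is:
  minimize  10y1 + 5y2 + 21y3
  subject to:
    y1 + y3 >= 3
    y2 + 4y3 >= 1
    y1, y2, y3 >= 0

Solving the primal: x* = (10, 2.75).
  primal value c^T x* = 32.75.
Solving the dual: y* = (2.75, 0, 0.25).
  dual value b^T y* = 32.75.
Strong duality: c^T x* = b^T y*. Confirmed.

32.75


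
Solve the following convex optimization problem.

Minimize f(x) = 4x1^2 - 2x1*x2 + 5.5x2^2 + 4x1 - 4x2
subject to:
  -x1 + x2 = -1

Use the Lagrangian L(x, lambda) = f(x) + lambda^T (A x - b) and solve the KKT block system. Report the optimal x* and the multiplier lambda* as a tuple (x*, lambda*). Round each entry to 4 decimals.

Form the Lagrangian:
  L(x, lambda) = (1/2) x^T Q x + c^T x + lambda^T (A x - b)
Stationarity (grad_x L = 0): Q x + c + A^T lambda = 0.
Primal feasibility: A x = b.

This gives the KKT block system:
  [ Q   A^T ] [ x     ]   [-c ]
  [ A    0  ] [ lambda ] = [ b ]

Solving the linear system:
  x*      = (0.6, -0.4)
  lambda* = (9.6)
  f(x*)   = 6.8

x* = (0.6, -0.4), lambda* = (9.6)


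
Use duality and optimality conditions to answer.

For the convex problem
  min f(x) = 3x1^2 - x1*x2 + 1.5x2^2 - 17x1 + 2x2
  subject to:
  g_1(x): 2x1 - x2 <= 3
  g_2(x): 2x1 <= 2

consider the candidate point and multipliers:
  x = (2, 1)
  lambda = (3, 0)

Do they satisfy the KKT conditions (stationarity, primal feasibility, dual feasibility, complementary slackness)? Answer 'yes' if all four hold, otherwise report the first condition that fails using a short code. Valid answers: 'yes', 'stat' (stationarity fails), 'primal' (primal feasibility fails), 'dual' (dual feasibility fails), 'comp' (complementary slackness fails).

Gradient of f: grad f(x) = Q x + c = (-6, 3)
Constraint values g_i(x) = a_i^T x - b_i:
  g_1((2, 1)) = 0
  g_2((2, 1)) = 2
Stationarity residual: grad f(x) + sum_i lambda_i a_i = (0, 0)
  -> stationarity OK
Primal feasibility (all g_i <= 0): FAILS
Dual feasibility (all lambda_i >= 0): OK
Complementary slackness (lambda_i * g_i(x) = 0 for all i): OK

Verdict: the first failing condition is primal_feasibility -> primal.

primal


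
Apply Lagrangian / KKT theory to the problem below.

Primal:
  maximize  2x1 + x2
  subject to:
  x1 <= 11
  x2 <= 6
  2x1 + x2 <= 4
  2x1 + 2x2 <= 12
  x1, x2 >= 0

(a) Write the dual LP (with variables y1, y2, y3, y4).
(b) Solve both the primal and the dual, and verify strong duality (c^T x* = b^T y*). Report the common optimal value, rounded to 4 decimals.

The standard primal-dual pair for 'max c^T x s.t. A x <= b, x >= 0' is:
  Dual:  min b^T y  s.t.  A^T y >= c,  y >= 0.

So the dual LP is:
  minimize  11y1 + 6y2 + 4y3 + 12y4
  subject to:
    y1 + 2y3 + 2y4 >= 2
    y2 + y3 + 2y4 >= 1
    y1, y2, y3, y4 >= 0

Solving the primal: x* = (2, 0).
  primal value c^T x* = 4.
Solving the dual: y* = (0, 0, 1, 0).
  dual value b^T y* = 4.
Strong duality: c^T x* = b^T y*. Confirmed.

4


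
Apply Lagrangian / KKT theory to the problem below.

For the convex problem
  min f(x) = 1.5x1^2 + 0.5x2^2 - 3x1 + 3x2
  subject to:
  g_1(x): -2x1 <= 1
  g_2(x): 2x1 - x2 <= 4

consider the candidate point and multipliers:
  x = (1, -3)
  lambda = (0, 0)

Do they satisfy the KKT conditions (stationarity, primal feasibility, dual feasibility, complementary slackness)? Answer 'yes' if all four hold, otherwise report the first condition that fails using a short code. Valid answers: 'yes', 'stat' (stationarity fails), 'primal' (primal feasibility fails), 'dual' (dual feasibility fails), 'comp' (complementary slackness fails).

Gradient of f: grad f(x) = Q x + c = (0, 0)
Constraint values g_i(x) = a_i^T x - b_i:
  g_1((1, -3)) = -3
  g_2((1, -3)) = 1
Stationarity residual: grad f(x) + sum_i lambda_i a_i = (0, 0)
  -> stationarity OK
Primal feasibility (all g_i <= 0): FAILS
Dual feasibility (all lambda_i >= 0): OK
Complementary slackness (lambda_i * g_i(x) = 0 for all i): OK

Verdict: the first failing condition is primal_feasibility -> primal.

primal


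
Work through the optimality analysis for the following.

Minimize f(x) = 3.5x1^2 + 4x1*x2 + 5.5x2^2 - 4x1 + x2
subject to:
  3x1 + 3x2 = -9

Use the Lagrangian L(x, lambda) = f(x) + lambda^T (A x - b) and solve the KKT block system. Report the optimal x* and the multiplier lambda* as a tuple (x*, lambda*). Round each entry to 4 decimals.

Form the Lagrangian:
  L(x, lambda) = (1/2) x^T Q x + c^T x + lambda^T (A x - b)
Stationarity (grad_x L = 0): Q x + c + A^T lambda = 0.
Primal feasibility: A x = b.

This gives the KKT block system:
  [ Q   A^T ] [ x     ]   [-c ]
  [ A    0  ] [ lambda ] = [ b ]

Solving the linear system:
  x*      = (-1.6, -1.4)
  lambda* = (6.9333)
  f(x*)   = 33.7

x* = (-1.6, -1.4), lambda* = (6.9333)


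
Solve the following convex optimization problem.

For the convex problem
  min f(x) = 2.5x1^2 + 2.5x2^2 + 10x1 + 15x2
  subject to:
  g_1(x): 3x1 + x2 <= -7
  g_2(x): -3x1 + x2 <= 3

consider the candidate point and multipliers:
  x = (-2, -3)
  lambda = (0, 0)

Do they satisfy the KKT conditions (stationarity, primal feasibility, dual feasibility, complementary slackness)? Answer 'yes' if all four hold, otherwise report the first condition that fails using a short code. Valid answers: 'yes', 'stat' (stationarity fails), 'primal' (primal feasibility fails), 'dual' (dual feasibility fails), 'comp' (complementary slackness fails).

Gradient of f: grad f(x) = Q x + c = (0, 0)
Constraint values g_i(x) = a_i^T x - b_i:
  g_1((-2, -3)) = -2
  g_2((-2, -3)) = 0
Stationarity residual: grad f(x) + sum_i lambda_i a_i = (0, 0)
  -> stationarity OK
Primal feasibility (all g_i <= 0): OK
Dual feasibility (all lambda_i >= 0): OK
Complementary slackness (lambda_i * g_i(x) = 0 for all i): OK

Verdict: yes, KKT holds.

yes


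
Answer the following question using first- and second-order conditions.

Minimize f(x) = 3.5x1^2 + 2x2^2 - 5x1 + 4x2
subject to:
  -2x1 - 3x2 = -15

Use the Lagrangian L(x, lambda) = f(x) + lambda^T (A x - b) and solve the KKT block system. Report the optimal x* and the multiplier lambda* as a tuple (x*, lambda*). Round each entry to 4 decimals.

Form the Lagrangian:
  L(x, lambda) = (1/2) x^T Q x + c^T x + lambda^T (A x - b)
Stationarity (grad_x L = 0): Q x + c + A^T lambda = 0.
Primal feasibility: A x = b.

This gives the KKT block system:
  [ Q   A^T ] [ x     ]   [-c ]
  [ A    0  ] [ lambda ] = [ b ]

Solving the linear system:
  x*      = (2.3924, 3.4051)
  lambda* = (5.8734)
  f(x*)   = 44.8797

x* = (2.3924, 3.4051), lambda* = (5.8734)


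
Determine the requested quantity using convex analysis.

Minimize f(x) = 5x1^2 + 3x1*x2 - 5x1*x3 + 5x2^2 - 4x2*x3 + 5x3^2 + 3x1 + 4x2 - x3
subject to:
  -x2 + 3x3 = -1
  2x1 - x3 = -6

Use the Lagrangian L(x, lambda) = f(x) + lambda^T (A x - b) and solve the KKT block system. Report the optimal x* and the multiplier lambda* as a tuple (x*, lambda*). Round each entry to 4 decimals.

Form the Lagrangian:
  L(x, lambda) = (1/2) x^T Q x + c^T x + lambda^T (A x - b)
Stationarity (grad_x L = 0): Q x + c + A^T lambda = 0.
Primal feasibility: A x = b.

This gives the KKT block system:
  [ Q   A^T ] [ x     ]   [-c ]
  [ A    0  ] [ lambda ] = [ b ]

Solving the linear system:
  x*      = (-3.0788, 0.5273, -0.1576)
  lambda* = (0.6667, 12.7091)
  f(x*)   = 34.9758

x* = (-3.0788, 0.5273, -0.1576), lambda* = (0.6667, 12.7091)


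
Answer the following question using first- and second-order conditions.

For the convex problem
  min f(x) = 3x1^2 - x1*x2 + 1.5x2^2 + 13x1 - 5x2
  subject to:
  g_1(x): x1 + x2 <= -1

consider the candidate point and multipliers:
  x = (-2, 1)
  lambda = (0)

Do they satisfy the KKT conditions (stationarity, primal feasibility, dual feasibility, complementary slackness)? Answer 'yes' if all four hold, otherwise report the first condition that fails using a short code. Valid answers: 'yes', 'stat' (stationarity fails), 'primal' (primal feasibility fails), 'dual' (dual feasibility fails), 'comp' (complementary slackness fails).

Gradient of f: grad f(x) = Q x + c = (0, 0)
Constraint values g_i(x) = a_i^T x - b_i:
  g_1((-2, 1)) = 0
Stationarity residual: grad f(x) + sum_i lambda_i a_i = (0, 0)
  -> stationarity OK
Primal feasibility (all g_i <= 0): OK
Dual feasibility (all lambda_i >= 0): OK
Complementary slackness (lambda_i * g_i(x) = 0 for all i): OK

Verdict: yes, KKT holds.

yes


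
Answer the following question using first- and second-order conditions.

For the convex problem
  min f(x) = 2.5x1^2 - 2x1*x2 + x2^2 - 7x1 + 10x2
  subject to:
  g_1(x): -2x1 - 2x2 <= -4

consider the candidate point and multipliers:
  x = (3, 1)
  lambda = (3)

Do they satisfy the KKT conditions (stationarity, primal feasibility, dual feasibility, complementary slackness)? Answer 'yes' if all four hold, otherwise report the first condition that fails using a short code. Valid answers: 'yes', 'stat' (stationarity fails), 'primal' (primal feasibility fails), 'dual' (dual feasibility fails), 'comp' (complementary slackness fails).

Gradient of f: grad f(x) = Q x + c = (6, 6)
Constraint values g_i(x) = a_i^T x - b_i:
  g_1((3, 1)) = -4
Stationarity residual: grad f(x) + sum_i lambda_i a_i = (0, 0)
  -> stationarity OK
Primal feasibility (all g_i <= 0): OK
Dual feasibility (all lambda_i >= 0): OK
Complementary slackness (lambda_i * g_i(x) = 0 for all i): FAILS

Verdict: the first failing condition is complementary_slackness -> comp.

comp


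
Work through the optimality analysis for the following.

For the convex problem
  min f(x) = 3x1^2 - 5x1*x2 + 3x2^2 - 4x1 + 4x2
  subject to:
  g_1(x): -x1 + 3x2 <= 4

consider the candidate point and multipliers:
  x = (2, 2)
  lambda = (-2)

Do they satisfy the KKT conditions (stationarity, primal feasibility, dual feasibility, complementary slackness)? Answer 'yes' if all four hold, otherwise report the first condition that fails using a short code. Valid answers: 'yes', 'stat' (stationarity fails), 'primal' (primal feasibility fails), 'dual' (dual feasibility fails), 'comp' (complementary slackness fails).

Gradient of f: grad f(x) = Q x + c = (-2, 6)
Constraint values g_i(x) = a_i^T x - b_i:
  g_1((2, 2)) = 0
Stationarity residual: grad f(x) + sum_i lambda_i a_i = (0, 0)
  -> stationarity OK
Primal feasibility (all g_i <= 0): OK
Dual feasibility (all lambda_i >= 0): FAILS
Complementary slackness (lambda_i * g_i(x) = 0 for all i): OK

Verdict: the first failing condition is dual_feasibility -> dual.

dual


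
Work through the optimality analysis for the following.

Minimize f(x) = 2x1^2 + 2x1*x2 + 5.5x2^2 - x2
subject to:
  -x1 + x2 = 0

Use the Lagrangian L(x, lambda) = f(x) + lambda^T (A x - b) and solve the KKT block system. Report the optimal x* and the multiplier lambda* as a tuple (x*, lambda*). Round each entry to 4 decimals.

Form the Lagrangian:
  L(x, lambda) = (1/2) x^T Q x + c^T x + lambda^T (A x - b)
Stationarity (grad_x L = 0): Q x + c + A^T lambda = 0.
Primal feasibility: A x = b.

This gives the KKT block system:
  [ Q   A^T ] [ x     ]   [-c ]
  [ A    0  ] [ lambda ] = [ b ]

Solving the linear system:
  x*      = (0.0526, 0.0526)
  lambda* = (0.3158)
  f(x*)   = -0.0263

x* = (0.0526, 0.0526), lambda* = (0.3158)


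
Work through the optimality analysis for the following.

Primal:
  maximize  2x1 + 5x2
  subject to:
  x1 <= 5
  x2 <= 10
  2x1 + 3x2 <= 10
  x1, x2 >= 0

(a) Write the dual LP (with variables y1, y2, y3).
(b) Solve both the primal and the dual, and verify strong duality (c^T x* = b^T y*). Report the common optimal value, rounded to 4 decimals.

The standard primal-dual pair for 'max c^T x s.t. A x <= b, x >= 0' is:
  Dual:  min b^T y  s.t.  A^T y >= c,  y >= 0.

So the dual LP is:
  minimize  5y1 + 10y2 + 10y3
  subject to:
    y1 + 2y3 >= 2
    y2 + 3y3 >= 5
    y1, y2, y3 >= 0

Solving the primal: x* = (0, 3.3333).
  primal value c^T x* = 16.6667.
Solving the dual: y* = (0, 0, 1.6667).
  dual value b^T y* = 16.6667.
Strong duality: c^T x* = b^T y*. Confirmed.

16.6667


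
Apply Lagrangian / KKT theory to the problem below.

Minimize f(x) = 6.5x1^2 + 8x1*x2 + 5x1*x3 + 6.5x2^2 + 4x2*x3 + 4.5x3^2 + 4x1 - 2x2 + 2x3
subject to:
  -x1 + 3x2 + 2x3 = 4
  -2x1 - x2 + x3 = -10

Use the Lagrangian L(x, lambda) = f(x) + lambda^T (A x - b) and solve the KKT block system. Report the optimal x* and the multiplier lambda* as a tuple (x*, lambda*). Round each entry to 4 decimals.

Form the Lagrangian:
  L(x, lambda) = (1/2) x^T Q x + c^T x + lambda^T (A x - b)
Stationarity (grad_x L = 0): Q x + c + A^T lambda = 0.
Primal feasibility: A x = b.

This gives the KKT block system:
  [ Q   A^T ] [ x     ]   [-c ]
  [ A    0  ] [ lambda ] = [ b ]

Solving the linear system:
  x*      = (1.3091, 4.0145, -3.3673)
  lambda* = (-8.2982, 22.2982)
  f(x*)   = 123.3236

x* = (1.3091, 4.0145, -3.3673), lambda* = (-8.2982, 22.2982)


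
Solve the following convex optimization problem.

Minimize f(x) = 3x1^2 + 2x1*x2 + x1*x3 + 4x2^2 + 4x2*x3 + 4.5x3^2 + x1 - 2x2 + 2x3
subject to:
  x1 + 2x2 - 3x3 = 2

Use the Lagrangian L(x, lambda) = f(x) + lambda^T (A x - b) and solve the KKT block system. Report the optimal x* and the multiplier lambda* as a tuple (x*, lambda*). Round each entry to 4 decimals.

Form the Lagrangian:
  L(x, lambda) = (1/2) x^T Q x + c^T x + lambda^T (A x - b)
Stationarity (grad_x L = 0): Q x + c + A^T lambda = 0.
Primal feasibility: A x = b.

This gives the KKT block system:
  [ Q   A^T ] [ x     ]   [-c ]
  [ A    0  ] [ lambda ] = [ b ]

Solving the linear system:
  x*      = (-0.2752, 0.5183, -0.4128)
  lambda* = (0.0275)
  f(x*)   = -1.0963

x* = (-0.2752, 0.5183, -0.4128), lambda* = (0.0275)


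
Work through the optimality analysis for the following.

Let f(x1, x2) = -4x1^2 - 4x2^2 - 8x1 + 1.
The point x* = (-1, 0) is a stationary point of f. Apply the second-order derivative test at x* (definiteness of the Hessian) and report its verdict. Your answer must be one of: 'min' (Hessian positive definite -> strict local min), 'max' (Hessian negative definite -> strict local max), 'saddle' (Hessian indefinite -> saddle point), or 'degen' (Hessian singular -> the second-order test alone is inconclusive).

Compute the Hessian H = grad^2 f:
  H = [[-8, 0], [0, -8]]
Verify stationarity: grad f(x*) = H x* + g = (0, 0).
Eigenvalues of H: -8, -8.
Both eigenvalues < 0, so H is negative definite -> x* is a strict local max.

max


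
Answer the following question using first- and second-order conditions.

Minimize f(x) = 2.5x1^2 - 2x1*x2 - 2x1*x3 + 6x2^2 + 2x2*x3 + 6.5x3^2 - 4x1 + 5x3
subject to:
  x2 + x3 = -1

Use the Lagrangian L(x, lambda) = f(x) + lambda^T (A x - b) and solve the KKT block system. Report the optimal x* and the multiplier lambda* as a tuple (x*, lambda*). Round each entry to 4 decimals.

Form the Lagrangian:
  L(x, lambda) = (1/2) x^T Q x + c^T x + lambda^T (A x - b)
Stationarity (grad_x L = 0): Q x + c + A^T lambda = 0.
Primal feasibility: A x = b.

This gives the KKT block system:
  [ Q   A^T ] [ x     ]   [-c ]
  [ A    0  ] [ lambda ] = [ b ]

Solving the linear system:
  x*      = (0.4, -0.2857, -0.7143)
  lambda* = (5.6571)
  f(x*)   = 0.2429

x* = (0.4, -0.2857, -0.7143), lambda* = (5.6571)


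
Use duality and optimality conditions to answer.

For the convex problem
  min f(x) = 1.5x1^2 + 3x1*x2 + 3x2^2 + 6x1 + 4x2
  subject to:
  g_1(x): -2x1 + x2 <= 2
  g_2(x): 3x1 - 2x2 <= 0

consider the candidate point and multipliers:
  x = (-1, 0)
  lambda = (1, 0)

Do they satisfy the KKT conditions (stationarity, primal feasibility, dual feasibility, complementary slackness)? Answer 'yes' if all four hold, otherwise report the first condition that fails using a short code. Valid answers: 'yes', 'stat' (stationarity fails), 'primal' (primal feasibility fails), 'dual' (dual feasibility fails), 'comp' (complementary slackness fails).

Gradient of f: grad f(x) = Q x + c = (3, 1)
Constraint values g_i(x) = a_i^T x - b_i:
  g_1((-1, 0)) = 0
  g_2((-1, 0)) = -3
Stationarity residual: grad f(x) + sum_i lambda_i a_i = (1, 2)
  -> stationarity FAILS
Primal feasibility (all g_i <= 0): OK
Dual feasibility (all lambda_i >= 0): OK
Complementary slackness (lambda_i * g_i(x) = 0 for all i): OK

Verdict: the first failing condition is stationarity -> stat.

stat


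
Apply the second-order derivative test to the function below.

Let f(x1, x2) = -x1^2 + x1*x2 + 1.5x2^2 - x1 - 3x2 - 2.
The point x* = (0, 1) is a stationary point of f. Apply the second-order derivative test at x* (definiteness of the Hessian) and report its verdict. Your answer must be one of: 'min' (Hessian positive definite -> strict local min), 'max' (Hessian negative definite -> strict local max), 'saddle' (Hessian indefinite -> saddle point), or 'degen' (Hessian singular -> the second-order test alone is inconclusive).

Compute the Hessian H = grad^2 f:
  H = [[-2, 1], [1, 3]]
Verify stationarity: grad f(x*) = H x* + g = (0, 0).
Eigenvalues of H: -2.1926, 3.1926.
Eigenvalues have mixed signs, so H is indefinite -> x* is a saddle point.

saddle


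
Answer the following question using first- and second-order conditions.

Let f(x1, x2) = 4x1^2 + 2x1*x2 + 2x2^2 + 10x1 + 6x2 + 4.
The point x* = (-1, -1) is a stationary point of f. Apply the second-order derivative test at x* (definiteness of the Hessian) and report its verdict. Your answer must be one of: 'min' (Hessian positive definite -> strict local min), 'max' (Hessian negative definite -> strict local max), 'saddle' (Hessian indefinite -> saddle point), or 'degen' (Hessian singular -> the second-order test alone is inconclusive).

Compute the Hessian H = grad^2 f:
  H = [[8, 2], [2, 4]]
Verify stationarity: grad f(x*) = H x* + g = (0, 0).
Eigenvalues of H: 3.1716, 8.8284.
Both eigenvalues > 0, so H is positive definite -> x* is a strict local min.

min


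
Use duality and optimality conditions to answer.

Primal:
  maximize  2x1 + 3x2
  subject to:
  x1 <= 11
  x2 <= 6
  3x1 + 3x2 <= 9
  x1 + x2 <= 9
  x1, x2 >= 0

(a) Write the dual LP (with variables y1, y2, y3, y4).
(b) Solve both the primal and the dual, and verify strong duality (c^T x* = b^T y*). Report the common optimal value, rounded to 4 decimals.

The standard primal-dual pair for 'max c^T x s.t. A x <= b, x >= 0' is:
  Dual:  min b^T y  s.t.  A^T y >= c,  y >= 0.

So the dual LP is:
  minimize  11y1 + 6y2 + 9y3 + 9y4
  subject to:
    y1 + 3y3 + y4 >= 2
    y2 + 3y3 + y4 >= 3
    y1, y2, y3, y4 >= 0

Solving the primal: x* = (0, 3).
  primal value c^T x* = 9.
Solving the dual: y* = (0, 0, 1, 0).
  dual value b^T y* = 9.
Strong duality: c^T x* = b^T y*. Confirmed.

9


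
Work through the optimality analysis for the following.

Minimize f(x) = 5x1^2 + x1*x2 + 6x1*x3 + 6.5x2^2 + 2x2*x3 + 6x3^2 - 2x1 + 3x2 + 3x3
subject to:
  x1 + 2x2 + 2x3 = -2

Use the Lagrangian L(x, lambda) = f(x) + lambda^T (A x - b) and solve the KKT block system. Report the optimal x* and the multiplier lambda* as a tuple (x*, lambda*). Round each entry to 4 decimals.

Form the Lagrangian:
  L(x, lambda) = (1/2) x^T Q x + c^T x + lambda^T (A x - b)
Stationarity (grad_x L = 0): Q x + c + A^T lambda = 0.
Primal feasibility: A x = b.

This gives the KKT block system:
  [ Q   A^T ] [ x     ]   [-c ]
  [ A    0  ] [ lambda ] = [ b ]

Solving the linear system:
  x*      = (0.5, -0.4762, -0.7738)
  lambda* = (2.119)
  f(x*)   = -0.256

x* = (0.5, -0.4762, -0.7738), lambda* = (2.119)


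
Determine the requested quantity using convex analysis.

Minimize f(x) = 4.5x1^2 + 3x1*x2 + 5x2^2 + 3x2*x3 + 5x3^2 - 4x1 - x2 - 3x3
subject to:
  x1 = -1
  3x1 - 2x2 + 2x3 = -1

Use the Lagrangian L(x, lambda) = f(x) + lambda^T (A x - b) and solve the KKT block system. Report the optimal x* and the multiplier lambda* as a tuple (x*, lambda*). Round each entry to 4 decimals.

Form the Lagrangian:
  L(x, lambda) = (1/2) x^T Q x + c^T x + lambda^T (A x - b)
Stationarity (grad_x L = 0): Q x + c + A^T lambda = 0.
Primal feasibility: A x = b.

This gives the KKT block system:
  [ Q   A^T ] [ x     ]   [-c ]
  [ A    0  ] [ lambda ] = [ b ]

Solving the linear system:
  x*      = (-1, -0.2308, 0.7692)
  lambda* = (19.6923, -2)
  f(x*)   = 9.8077

x* = (-1, -0.2308, 0.7692), lambda* = (19.6923, -2)


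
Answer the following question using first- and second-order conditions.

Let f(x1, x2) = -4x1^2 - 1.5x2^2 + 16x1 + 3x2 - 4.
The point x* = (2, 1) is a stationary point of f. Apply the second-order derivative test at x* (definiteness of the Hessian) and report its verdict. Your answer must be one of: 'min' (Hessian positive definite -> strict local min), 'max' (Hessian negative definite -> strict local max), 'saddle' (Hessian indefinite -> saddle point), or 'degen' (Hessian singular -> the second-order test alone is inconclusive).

Compute the Hessian H = grad^2 f:
  H = [[-8, 0], [0, -3]]
Verify stationarity: grad f(x*) = H x* + g = (0, 0).
Eigenvalues of H: -8, -3.
Both eigenvalues < 0, so H is negative definite -> x* is a strict local max.

max


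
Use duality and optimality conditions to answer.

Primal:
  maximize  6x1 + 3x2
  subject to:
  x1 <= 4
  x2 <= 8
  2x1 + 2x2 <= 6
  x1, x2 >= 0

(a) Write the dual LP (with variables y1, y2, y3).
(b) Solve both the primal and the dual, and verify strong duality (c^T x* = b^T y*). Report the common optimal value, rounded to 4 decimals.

The standard primal-dual pair for 'max c^T x s.t. A x <= b, x >= 0' is:
  Dual:  min b^T y  s.t.  A^T y >= c,  y >= 0.

So the dual LP is:
  minimize  4y1 + 8y2 + 6y3
  subject to:
    y1 + 2y3 >= 6
    y2 + 2y3 >= 3
    y1, y2, y3 >= 0

Solving the primal: x* = (3, 0).
  primal value c^T x* = 18.
Solving the dual: y* = (0, 0, 3).
  dual value b^T y* = 18.
Strong duality: c^T x* = b^T y*. Confirmed.

18


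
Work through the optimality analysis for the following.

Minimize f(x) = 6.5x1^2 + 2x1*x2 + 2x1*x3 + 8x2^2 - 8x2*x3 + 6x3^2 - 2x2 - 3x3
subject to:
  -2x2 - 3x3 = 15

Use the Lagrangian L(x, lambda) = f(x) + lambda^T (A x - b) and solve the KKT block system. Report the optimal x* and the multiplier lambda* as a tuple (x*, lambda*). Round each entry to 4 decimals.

Form the Lagrangian:
  L(x, lambda) = (1/2) x^T Q x + c^T x + lambda^T (A x - b)
Stationarity (grad_x L = 0): Q x + c + A^T lambda = 0.
Primal feasibility: A x = b.

This gives the KKT block system:
  [ Q   A^T ] [ x     ]   [-c ]
  [ A    0  ] [ lambda ] = [ b ]

Solving the linear system:
  x*      = (0.8984, -2.5187, -3.3209)
  lambda* = (-6.9679)
  f(x*)   = 59.7594

x* = (0.8984, -2.5187, -3.3209), lambda* = (-6.9679)


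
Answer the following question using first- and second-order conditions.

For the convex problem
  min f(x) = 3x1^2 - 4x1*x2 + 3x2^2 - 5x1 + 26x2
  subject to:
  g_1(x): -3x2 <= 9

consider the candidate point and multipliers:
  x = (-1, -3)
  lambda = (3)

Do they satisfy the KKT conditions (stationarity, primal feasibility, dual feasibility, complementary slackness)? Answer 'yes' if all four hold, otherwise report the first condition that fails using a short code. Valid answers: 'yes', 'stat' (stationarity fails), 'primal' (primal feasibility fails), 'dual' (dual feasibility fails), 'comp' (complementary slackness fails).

Gradient of f: grad f(x) = Q x + c = (1, 12)
Constraint values g_i(x) = a_i^T x - b_i:
  g_1((-1, -3)) = 0
Stationarity residual: grad f(x) + sum_i lambda_i a_i = (1, 3)
  -> stationarity FAILS
Primal feasibility (all g_i <= 0): OK
Dual feasibility (all lambda_i >= 0): OK
Complementary slackness (lambda_i * g_i(x) = 0 for all i): OK

Verdict: the first failing condition is stationarity -> stat.

stat


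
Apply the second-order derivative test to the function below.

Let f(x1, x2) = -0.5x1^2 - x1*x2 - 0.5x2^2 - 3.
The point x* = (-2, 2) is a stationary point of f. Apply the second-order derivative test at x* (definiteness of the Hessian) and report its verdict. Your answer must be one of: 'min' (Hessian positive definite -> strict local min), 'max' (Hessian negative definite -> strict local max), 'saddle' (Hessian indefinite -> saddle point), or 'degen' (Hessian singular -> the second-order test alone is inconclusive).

Compute the Hessian H = grad^2 f:
  H = [[-1, -1], [-1, -1]]
Verify stationarity: grad f(x*) = H x* + g = (0, 0).
Eigenvalues of H: -2, 0.
H has a zero eigenvalue (singular; negative semidefinite but not definite), so H is neither positive definite, negative definite, nor indefinite. The second-order test alone is inconclusive -> degen.
(Indeed, f is constant along the null direction of H through x*, so x* is not a strict local extremum.)

degen


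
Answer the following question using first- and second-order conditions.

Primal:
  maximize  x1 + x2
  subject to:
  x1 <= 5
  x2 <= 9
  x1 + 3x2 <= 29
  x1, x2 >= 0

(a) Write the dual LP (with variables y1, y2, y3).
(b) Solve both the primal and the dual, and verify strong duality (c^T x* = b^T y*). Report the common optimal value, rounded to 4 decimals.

The standard primal-dual pair for 'max c^T x s.t. A x <= b, x >= 0' is:
  Dual:  min b^T y  s.t.  A^T y >= c,  y >= 0.

So the dual LP is:
  minimize  5y1 + 9y2 + 29y3
  subject to:
    y1 + y3 >= 1
    y2 + 3y3 >= 1
    y1, y2, y3 >= 0

Solving the primal: x* = (5, 8).
  primal value c^T x* = 13.
Solving the dual: y* = (0.6667, 0, 0.3333).
  dual value b^T y* = 13.
Strong duality: c^T x* = b^T y*. Confirmed.

13


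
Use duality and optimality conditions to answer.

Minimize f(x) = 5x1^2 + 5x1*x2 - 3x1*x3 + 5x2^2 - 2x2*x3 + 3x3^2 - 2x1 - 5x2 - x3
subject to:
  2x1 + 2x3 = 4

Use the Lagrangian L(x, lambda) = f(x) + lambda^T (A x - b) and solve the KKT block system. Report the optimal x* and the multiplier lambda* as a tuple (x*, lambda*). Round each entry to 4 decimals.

Form the Lagrangian:
  L(x, lambda) = (1/2) x^T Q x + c^T x + lambda^T (A x - b)
Stationarity (grad_x L = 0): Q x + c + A^T lambda = 0.
Primal feasibility: A x = b.

This gives the KKT block system:
  [ Q   A^T ] [ x     ]   [-c ]
  [ A    0  ] [ lambda ] = [ b ]

Solving the linear system:
  x*      = (0.7427, 0.3801, 1.2573)
  lambda* = (-1.7778)
  f(x*)   = 1.2339

x* = (0.7427, 0.3801, 1.2573), lambda* = (-1.7778)


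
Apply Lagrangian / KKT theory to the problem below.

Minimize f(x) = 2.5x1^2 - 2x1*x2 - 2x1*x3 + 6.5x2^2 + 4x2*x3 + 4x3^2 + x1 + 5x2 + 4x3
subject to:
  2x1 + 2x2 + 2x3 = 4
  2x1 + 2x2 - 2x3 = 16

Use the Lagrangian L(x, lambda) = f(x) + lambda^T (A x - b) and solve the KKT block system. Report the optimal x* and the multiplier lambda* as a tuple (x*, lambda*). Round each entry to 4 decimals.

Form the Lagrangian:
  L(x, lambda) = (1/2) x^T Q x + c^T x + lambda^T (A x - b)
Stationarity (grad_x L = 0): Q x + c + A^T lambda = 0.
Primal feasibility: A x = b.

This gives the KKT block system:
  [ Q   A^T ] [ x     ]   [-c ]
  [ A    0  ] [ lambda ] = [ b ]

Solving the linear system:
  x*      = (2.7727, 2.2273, -3)
  lambda* = (0.0568, -8.2614)
  f(x*)   = 66.9318

x* = (2.7727, 2.2273, -3), lambda* = (0.0568, -8.2614)


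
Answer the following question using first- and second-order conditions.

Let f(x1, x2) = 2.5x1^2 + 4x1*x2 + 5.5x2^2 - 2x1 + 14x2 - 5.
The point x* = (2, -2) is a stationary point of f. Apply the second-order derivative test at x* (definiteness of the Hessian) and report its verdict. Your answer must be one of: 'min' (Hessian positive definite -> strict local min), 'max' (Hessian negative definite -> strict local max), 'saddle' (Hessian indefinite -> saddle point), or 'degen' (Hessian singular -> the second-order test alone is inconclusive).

Compute the Hessian H = grad^2 f:
  H = [[5, 4], [4, 11]]
Verify stationarity: grad f(x*) = H x* + g = (0, 0).
Eigenvalues of H: 3, 13.
Both eigenvalues > 0, so H is positive definite -> x* is a strict local min.

min


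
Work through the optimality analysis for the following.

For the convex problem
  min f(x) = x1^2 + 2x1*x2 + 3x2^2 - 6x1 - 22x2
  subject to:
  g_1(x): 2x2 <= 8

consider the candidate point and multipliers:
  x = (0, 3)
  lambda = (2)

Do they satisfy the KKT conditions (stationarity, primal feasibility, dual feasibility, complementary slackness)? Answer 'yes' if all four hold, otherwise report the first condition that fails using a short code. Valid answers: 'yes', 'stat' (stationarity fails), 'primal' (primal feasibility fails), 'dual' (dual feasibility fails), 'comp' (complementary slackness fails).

Gradient of f: grad f(x) = Q x + c = (0, -4)
Constraint values g_i(x) = a_i^T x - b_i:
  g_1((0, 3)) = -2
Stationarity residual: grad f(x) + sum_i lambda_i a_i = (0, 0)
  -> stationarity OK
Primal feasibility (all g_i <= 0): OK
Dual feasibility (all lambda_i >= 0): OK
Complementary slackness (lambda_i * g_i(x) = 0 for all i): FAILS

Verdict: the first failing condition is complementary_slackness -> comp.

comp


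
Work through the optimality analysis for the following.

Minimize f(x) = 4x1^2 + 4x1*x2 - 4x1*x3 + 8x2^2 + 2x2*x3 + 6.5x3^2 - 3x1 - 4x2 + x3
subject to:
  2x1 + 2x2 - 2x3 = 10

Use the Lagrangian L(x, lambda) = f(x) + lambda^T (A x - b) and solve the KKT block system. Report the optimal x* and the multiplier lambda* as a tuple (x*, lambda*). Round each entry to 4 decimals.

Form the Lagrangian:
  L(x, lambda) = (1/2) x^T Q x + c^T x + lambda^T (A x - b)
Stationarity (grad_x L = 0): Q x + c + A^T lambda = 0.
Primal feasibility: A x = b.

This gives the KKT block system:
  [ Q   A^T ] [ x     ]   [-c ]
  [ A    0  ] [ lambda ] = [ b ]

Solving the linear system:
  x*      = (1.8676, 1.5147, -1.6176)
  lambda* = (-12.2353)
  f(x*)   = 54.5368

x* = (1.8676, 1.5147, -1.6176), lambda* = (-12.2353)


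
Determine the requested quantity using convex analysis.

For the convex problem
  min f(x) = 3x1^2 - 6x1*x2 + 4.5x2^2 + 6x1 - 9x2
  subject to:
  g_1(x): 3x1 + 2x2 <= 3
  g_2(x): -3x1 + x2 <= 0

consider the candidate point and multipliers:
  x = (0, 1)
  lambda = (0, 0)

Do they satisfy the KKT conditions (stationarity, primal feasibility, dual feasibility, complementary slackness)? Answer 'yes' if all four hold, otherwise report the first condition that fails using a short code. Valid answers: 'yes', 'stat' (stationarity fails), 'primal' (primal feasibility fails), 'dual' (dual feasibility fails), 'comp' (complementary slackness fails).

Gradient of f: grad f(x) = Q x + c = (0, 0)
Constraint values g_i(x) = a_i^T x - b_i:
  g_1((0, 1)) = -1
  g_2((0, 1)) = 1
Stationarity residual: grad f(x) + sum_i lambda_i a_i = (0, 0)
  -> stationarity OK
Primal feasibility (all g_i <= 0): FAILS
Dual feasibility (all lambda_i >= 0): OK
Complementary slackness (lambda_i * g_i(x) = 0 for all i): OK

Verdict: the first failing condition is primal_feasibility -> primal.

primal


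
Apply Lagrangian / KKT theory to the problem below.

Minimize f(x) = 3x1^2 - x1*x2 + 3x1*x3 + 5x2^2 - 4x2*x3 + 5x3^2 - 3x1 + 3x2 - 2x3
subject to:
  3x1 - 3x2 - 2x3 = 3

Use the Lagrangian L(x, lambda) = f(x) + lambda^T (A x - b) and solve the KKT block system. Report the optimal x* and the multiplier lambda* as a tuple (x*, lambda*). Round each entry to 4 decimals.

Form the Lagrangian:
  L(x, lambda) = (1/2) x^T Q x + c^T x + lambda^T (A x - b)
Stationarity (grad_x L = 0): Q x + c + A^T lambda = 0.
Primal feasibility: A x = b.

This gives the KKT block system:
  [ Q   A^T ] [ x     ]   [-c ]
  [ A    0  ] [ lambda ] = [ b ]

Solving the linear system:
  x*      = (0.5763, -0.335, -0.1331)
  lambda* = (-0.1312)
  f(x*)   = -1.0371

x* = (0.5763, -0.335, -0.1331), lambda* = (-0.1312)


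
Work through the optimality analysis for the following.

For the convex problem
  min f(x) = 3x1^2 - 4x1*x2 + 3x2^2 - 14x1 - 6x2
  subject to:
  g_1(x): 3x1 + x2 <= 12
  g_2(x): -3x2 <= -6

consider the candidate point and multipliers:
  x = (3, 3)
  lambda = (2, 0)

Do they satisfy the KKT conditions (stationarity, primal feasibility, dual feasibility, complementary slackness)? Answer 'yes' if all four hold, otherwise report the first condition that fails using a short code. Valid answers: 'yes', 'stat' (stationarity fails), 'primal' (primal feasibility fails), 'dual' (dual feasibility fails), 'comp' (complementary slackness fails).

Gradient of f: grad f(x) = Q x + c = (-8, 0)
Constraint values g_i(x) = a_i^T x - b_i:
  g_1((3, 3)) = 0
  g_2((3, 3)) = -3
Stationarity residual: grad f(x) + sum_i lambda_i a_i = (-2, 2)
  -> stationarity FAILS
Primal feasibility (all g_i <= 0): OK
Dual feasibility (all lambda_i >= 0): OK
Complementary slackness (lambda_i * g_i(x) = 0 for all i): OK

Verdict: the first failing condition is stationarity -> stat.

stat


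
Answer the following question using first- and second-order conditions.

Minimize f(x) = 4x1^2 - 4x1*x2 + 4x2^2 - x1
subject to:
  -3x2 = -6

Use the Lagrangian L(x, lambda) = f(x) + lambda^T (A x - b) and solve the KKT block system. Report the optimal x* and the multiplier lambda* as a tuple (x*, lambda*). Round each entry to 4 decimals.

Form the Lagrangian:
  L(x, lambda) = (1/2) x^T Q x + c^T x + lambda^T (A x - b)
Stationarity (grad_x L = 0): Q x + c + A^T lambda = 0.
Primal feasibility: A x = b.

This gives the KKT block system:
  [ Q   A^T ] [ x     ]   [-c ]
  [ A    0  ] [ lambda ] = [ b ]

Solving the linear system:
  x*      = (1.125, 2)
  lambda* = (3.8333)
  f(x*)   = 10.9375

x* = (1.125, 2), lambda* = (3.8333)


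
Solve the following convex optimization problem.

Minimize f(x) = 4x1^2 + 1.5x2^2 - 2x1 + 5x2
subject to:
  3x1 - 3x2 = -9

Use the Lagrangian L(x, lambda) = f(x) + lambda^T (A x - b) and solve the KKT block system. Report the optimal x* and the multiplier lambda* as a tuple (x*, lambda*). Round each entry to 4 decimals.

Form the Lagrangian:
  L(x, lambda) = (1/2) x^T Q x + c^T x + lambda^T (A x - b)
Stationarity (grad_x L = 0): Q x + c + A^T lambda = 0.
Primal feasibility: A x = b.

This gives the KKT block system:
  [ Q   A^T ] [ x     ]   [-c ]
  [ A    0  ] [ lambda ] = [ b ]

Solving the linear system:
  x*      = (-1.0909, 1.9091)
  lambda* = (3.5758)
  f(x*)   = 21.9545

x* = (-1.0909, 1.9091), lambda* = (3.5758)


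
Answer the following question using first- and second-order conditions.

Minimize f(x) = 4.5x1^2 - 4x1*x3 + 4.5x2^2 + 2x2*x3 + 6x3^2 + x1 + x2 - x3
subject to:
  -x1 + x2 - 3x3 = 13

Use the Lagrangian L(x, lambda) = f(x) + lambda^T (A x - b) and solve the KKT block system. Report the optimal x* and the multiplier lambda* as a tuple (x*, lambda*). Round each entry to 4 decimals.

Form the Lagrangian:
  L(x, lambda) = (1/2) x^T Q x + c^T x + lambda^T (A x - b)
Stationarity (grad_x L = 0): Q x + c + A^T lambda = 0.
Primal feasibility: A x = b.

This gives the KKT block system:
  [ Q   A^T ] [ x     ]   [-c ]
  [ A    0  ] [ lambda ] = [ b ]

Solving the linear system:
  x*      = (-2.3874, 1.4893, -3.0411)
  lambda* = (-8.3217)
  f(x*)   = 55.1628

x* = (-2.3874, 1.4893, -3.0411), lambda* = (-8.3217)


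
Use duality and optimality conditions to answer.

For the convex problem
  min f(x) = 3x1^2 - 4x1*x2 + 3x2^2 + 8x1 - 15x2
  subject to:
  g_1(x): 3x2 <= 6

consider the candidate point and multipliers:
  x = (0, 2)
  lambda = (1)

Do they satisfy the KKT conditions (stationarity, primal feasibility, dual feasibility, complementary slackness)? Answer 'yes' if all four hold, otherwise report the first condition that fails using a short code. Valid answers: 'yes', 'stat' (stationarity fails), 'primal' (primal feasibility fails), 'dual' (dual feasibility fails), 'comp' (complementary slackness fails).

Gradient of f: grad f(x) = Q x + c = (0, -3)
Constraint values g_i(x) = a_i^T x - b_i:
  g_1((0, 2)) = 0
Stationarity residual: grad f(x) + sum_i lambda_i a_i = (0, 0)
  -> stationarity OK
Primal feasibility (all g_i <= 0): OK
Dual feasibility (all lambda_i >= 0): OK
Complementary slackness (lambda_i * g_i(x) = 0 for all i): OK

Verdict: yes, KKT holds.

yes


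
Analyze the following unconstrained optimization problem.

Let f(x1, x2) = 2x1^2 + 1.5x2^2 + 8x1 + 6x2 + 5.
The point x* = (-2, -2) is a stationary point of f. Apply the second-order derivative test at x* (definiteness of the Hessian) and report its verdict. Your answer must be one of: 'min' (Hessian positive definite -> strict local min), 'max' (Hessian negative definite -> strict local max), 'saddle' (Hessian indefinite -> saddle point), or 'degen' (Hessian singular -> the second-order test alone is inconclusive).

Compute the Hessian H = grad^2 f:
  H = [[4, 0], [0, 3]]
Verify stationarity: grad f(x*) = H x* + g = (0, 0).
Eigenvalues of H: 3, 4.
Both eigenvalues > 0, so H is positive definite -> x* is a strict local min.

min
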